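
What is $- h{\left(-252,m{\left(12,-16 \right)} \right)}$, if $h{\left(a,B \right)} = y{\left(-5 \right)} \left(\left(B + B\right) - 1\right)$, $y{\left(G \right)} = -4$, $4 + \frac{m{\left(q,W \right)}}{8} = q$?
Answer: $508$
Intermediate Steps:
$m{\left(q,W \right)} = -32 + 8 q$
$h{\left(a,B \right)} = 4 - 8 B$ ($h{\left(a,B \right)} = - 4 \left(\left(B + B\right) - 1\right) = - 4 \left(2 B - 1\right) = - 4 \left(-1 + 2 B\right) = 4 - 8 B$)
$- h{\left(-252,m{\left(12,-16 \right)} \right)} = - (4 - 8 \left(-32 + 8 \cdot 12\right)) = - (4 - 8 \left(-32 + 96\right)) = - (4 - 512) = \left(-1\right) \left(-508\right) = 508$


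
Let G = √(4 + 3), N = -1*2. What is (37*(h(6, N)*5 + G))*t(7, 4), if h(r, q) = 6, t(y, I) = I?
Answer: 4440 + 148*√7 ≈ 4831.6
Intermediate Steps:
N = -2
G = √7 ≈ 2.6458
(37*(h(6, N)*5 + G))*t(7, 4) = (37*(6*5 + √7))*4 = (37*(30 + √7))*4 = (1110 + 37*√7)*4 = 4440 + 148*√7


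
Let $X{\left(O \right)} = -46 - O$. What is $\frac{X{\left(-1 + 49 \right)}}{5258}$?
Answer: $- \frac{47}{2629} \approx -0.017878$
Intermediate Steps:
$\frac{X{\left(-1 + 49 \right)}}{5258} = \frac{-46 - \left(-1 + 49\right)}{5258} = \left(-46 - 48\right) \frac{1}{5258} = \left(-94\right) \frac{1}{5258} = - \frac{47}{2629}$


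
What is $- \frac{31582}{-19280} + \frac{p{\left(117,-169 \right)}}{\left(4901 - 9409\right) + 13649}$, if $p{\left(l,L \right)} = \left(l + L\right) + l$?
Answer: $\frac{144972131}{88119240} \approx 1.6452$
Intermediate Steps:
$p{\left(l,L \right)} = L + 2 l$ ($p{\left(l,L \right)} = \left(L + l\right) + l = L + 2 l$)
$- \frac{31582}{-19280} + \frac{p{\left(117,-169 \right)}}{\left(4901 - 9409\right) + 13649} = - \frac{31582}{-19280} + \frac{-169 + 2 \cdot 117}{\left(4901 - 9409\right) + 13649} = \left(-31582\right) \left(- \frac{1}{19280}\right) + \frac{-169 + 234}{-4508 + 13649} = \frac{15791}{9640} + \frac{65}{9141} = \frac{144972131}{88119240}$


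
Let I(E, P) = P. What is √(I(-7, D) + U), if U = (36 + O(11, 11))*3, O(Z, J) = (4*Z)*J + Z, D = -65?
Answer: 2*√382 ≈ 39.090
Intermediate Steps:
O(Z, J) = Z + 4*J*Z (O(Z, J) = 4*J*Z + Z = Z + 4*J*Z)
U = 1593 (U = (36 + 11*(1 + 4*11))*3 = (36 + 11*(1 + 44))*3 = (36 + 11*45)*3 = (36 + 495)*3 = 531*3 = 1593)
√(I(-7, D) + U) = √(-65 + 1593) = √1528 = 2*√382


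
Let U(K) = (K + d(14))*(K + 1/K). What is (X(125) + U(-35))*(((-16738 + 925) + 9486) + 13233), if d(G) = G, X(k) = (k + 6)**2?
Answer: 617969598/5 ≈ 1.2359e+8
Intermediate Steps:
X(k) = (6 + k)**2
U(K) = (14 + K)*(K + 1/K) (U(K) = (K + 14)*(K + 1/K) = (14 + K)*(K + 1/K))
(X(125) + U(-35))*(((-16738 + 925) + 9486) + 13233) = ((6 + 125)**2 + (1 + (-35)**2 + 14*(-35) + 14/(-35)))*(((-16738 + 925) + 9486) + 13233) = (131**2 + (1 + 1225 - 490 + 14*(-1/35)))*((-15813 + 9486) + 13233) = (17161 + (1 + 1225 - 490 - 2/5))*(-6327 + 13233) = (17161 + 3678/5)*6906 = (89483/5)*6906 = 617969598/5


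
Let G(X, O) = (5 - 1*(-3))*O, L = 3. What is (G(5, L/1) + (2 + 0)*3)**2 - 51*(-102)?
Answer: 6102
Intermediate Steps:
G(X, O) = 8*O (G(X, O) = (5 + 3)*O = 8*O)
(G(5, L/1) + (2 + 0)*3)**2 - 51*(-102) = (8*(3/1) + (2 + 0)*3)**2 - 51*(-102) = (8*(3*1) + 2*3)**2 + 5202 = (8*3 + 6)**2 + 5202 = (24 + 6)**2 + 5202 = 30**2 + 5202 = 900 + 5202 = 6102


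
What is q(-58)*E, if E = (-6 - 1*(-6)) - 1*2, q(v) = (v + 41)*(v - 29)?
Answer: -2958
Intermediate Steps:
q(v) = (-29 + v)*(41 + v) (q(v) = (41 + v)*(-29 + v) = (-29 + v)*(41 + v))
E = -2 (E = (-6 + 6) - 2 = 0 - 2 = -2)
q(-58)*E = (-1189 + (-58)**2 + 12*(-58))*(-2) = (-1189 + 3364 - 696)*(-2) = 1479*(-2) = -2958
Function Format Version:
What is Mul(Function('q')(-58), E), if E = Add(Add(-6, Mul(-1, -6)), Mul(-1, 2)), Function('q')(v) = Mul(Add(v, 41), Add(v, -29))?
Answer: -2958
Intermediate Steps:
Function('q')(v) = Mul(Add(-29, v), Add(41, v)) (Function('q')(v) = Mul(Add(41, v), Add(-29, v)) = Mul(Add(-29, v), Add(41, v)))
E = -2 (E = Add(Add(-6, 6), -2) = Add(0, -2) = -2)
Mul(Function('q')(-58), E) = Mul(Add(-1189, Pow(-58, 2), Mul(12, -58)), -2) = Mul(Add(-1189, 3364, -696), -2) = Mul(1479, -2) = -2958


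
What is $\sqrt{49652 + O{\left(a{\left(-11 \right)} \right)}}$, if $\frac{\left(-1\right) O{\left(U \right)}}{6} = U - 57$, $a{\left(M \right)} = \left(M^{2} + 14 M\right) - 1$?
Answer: $\sqrt{50198} \approx 224.05$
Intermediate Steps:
$a{\left(M \right)} = -1 + M^{2} + 14 M$
$O{\left(U \right)} = 342 - 6 U$ ($O{\left(U \right)} = - 6 \left(U - 57\right) = - 6 \left(-57 + U\right) = 342 - 6 U$)
$\sqrt{49652 + O{\left(a{\left(-11 \right)} \right)}} = \sqrt{49652 + \left(342 - 6 \left(-1 + \left(-11\right)^{2} + 14 \left(-11\right)\right)\right)} = \sqrt{49652 + \left(342 - 6 \left(-1 + 121 - 154\right)\right)} = \sqrt{49652 + \left(342 - -204\right)} = \sqrt{49652 + \left(342 + 204\right)} = \sqrt{49652 + 546} = \sqrt{50198}$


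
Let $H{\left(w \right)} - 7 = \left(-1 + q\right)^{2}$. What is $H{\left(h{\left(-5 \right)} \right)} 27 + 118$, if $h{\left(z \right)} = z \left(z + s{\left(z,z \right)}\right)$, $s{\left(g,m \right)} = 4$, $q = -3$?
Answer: $739$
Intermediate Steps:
$h{\left(z \right)} = z \left(4 + z\right)$ ($h{\left(z \right)} = z \left(z + 4\right) = z \left(4 + z\right)$)
$H{\left(w \right)} = 23$ ($H{\left(w \right)} = 7 + \left(-1 - 3\right)^{2} = 7 + \left(-4\right)^{2} = 7 + 16 = 23$)
$H{\left(h{\left(-5 \right)} \right)} 27 + 118 = 23 \cdot 27 + 118 = 621 + 118 = 739$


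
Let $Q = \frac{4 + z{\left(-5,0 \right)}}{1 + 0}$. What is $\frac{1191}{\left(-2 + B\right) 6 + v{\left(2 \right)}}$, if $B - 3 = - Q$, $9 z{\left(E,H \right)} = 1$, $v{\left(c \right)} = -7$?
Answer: $- \frac{3573}{77} \approx -46.403$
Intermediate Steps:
$z{\left(E,H \right)} = \frac{1}{9}$ ($z{\left(E,H \right)} = \frac{1}{9} \cdot 1 = \frac{1}{9}$)
$Q = \frac{37}{9}$ ($Q = \frac{4 + \frac{1}{9}}{1 + 0} = \frac{37}{9 \cdot 1} = \frac{37}{9} \cdot 1 = \frac{37}{9} \approx 4.1111$)
$B = - \frac{10}{9}$ ($B = 3 - \frac{37}{9} = - \frac{10}{9} \approx -1.1111$)
$\frac{1191}{\left(-2 + B\right) 6 + v{\left(2 \right)}} = \frac{1191}{\left(-2 - \frac{10}{9}\right) 6 - 7} = \frac{1191}{\left(- \frac{28}{9}\right) 6 - 7} = \frac{1191}{- \frac{56}{3} - 7} = \frac{1191}{- \frac{77}{3}} = 1191 \left(- \frac{3}{77}\right) = - \frac{3573}{77}$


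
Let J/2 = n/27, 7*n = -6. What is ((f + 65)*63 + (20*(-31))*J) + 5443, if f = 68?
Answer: 873266/63 ≈ 13861.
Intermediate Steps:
n = -6/7 (n = (⅐)*(-6) = -6/7 ≈ -0.85714)
J = -4/63 (J = 2*(-6/7/27) = 2*(-6/7*1/27) = 2*(-2/63) = -4/63 ≈ -0.063492)
((f + 65)*63 + (20*(-31))*J) + 5443 = ((68 + 65)*63 + (20*(-31))*(-4/63)) + 5443 = (133*63 - 620*(-4/63)) + 5443 = (8379 + 2480/63) + 5443 = 530357/63 + 5443 = 873266/63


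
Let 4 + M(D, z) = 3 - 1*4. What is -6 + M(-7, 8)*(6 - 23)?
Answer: 79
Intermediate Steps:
M(D, z) = -5 (M(D, z) = -4 + (3 - 1*4) = -4 + (3 - 4) = -4 - 1 = -5)
-6 + M(-7, 8)*(6 - 23) = -6 - 5*(6 - 23) = -6 - 5*(-17) = -6 + 85 = 79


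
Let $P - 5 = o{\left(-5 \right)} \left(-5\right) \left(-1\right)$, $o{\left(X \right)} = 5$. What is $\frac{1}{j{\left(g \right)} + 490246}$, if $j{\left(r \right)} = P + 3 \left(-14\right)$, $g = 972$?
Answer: $\frac{1}{490234} \approx 2.0398 \cdot 10^{-6}$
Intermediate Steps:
$P = 30$ ($P = 5 + 5 \left(-5\right) \left(-1\right) = 5 - -25 = 5 + 25 = 30$)
$j{\left(r \right)} = -12$ ($j{\left(r \right)} = 30 + 3 \left(-14\right) = 30 - 42 = -12$)
$\frac{1}{j{\left(g \right)} + 490246} = \frac{1}{-12 + 490246} = \frac{1}{490234}$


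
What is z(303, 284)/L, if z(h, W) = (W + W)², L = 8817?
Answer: 322624/8817 ≈ 36.591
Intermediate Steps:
z(h, W) = 4*W² (z(h, W) = (2*W)² = 4*W²)
z(303, 284)/L = (4*284²)/8817 = (4*80656)*(1/8817) = 322624*(1/8817) = 322624/8817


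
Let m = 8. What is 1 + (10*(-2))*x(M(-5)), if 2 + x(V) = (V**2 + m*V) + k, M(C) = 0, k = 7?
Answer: -99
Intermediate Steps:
x(V) = 5 + V**2 + 8*V (x(V) = -2 + ((V**2 + 8*V) + 7) = -2 + (7 + V**2 + 8*V) = 5 + V**2 + 8*V)
1 + (10*(-2))*x(M(-5)) = 1 + (10*(-2))*(5 + 0**2 + 8*0) = 1 - 20*(5 + 0 + 0) = 1 - 20*5 = 1 - 100 = -99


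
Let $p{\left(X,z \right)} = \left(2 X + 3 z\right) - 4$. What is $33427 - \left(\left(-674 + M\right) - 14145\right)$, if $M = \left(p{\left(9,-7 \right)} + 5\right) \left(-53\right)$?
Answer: $48140$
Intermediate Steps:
$p{\left(X,z \right)} = -4 + 2 X + 3 z$
$M = 106$ ($M = \left(\left(-4 + 2 \cdot 9 + 3 \left(-7\right)\right) + 5\right) \left(-53\right) = \left(\left(-4 + 18 - 21\right) + 5\right) \left(-53\right) = \left(-7 + 5\right) \left(-53\right) = \left(-2\right) \left(-53\right) = 106$)
$33427 - \left(\left(-674 + M\right) - 14145\right) = 33427 - \left(\left(-674 + 106\right) - 14145\right) = 33427 - \left(-568 - 14145\right) = 33427 - -14713 = 33427 + 14713 = 48140$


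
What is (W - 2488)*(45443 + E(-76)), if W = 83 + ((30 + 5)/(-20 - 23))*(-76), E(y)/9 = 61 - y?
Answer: -4702840380/43 ≈ -1.0937e+8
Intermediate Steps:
E(y) = 549 - 9*y (E(y) = 9*(61 - y) = 549 - 9*y)
W = 6229/43 (W = 83 + (35/(-43))*(-76) = 83 + (35*(-1/43))*(-76) = 83 - 35/43*(-76) = 83 + 2660/43 = 6229/43 ≈ 144.86)
(W - 2488)*(45443 + E(-76)) = (6229/43 - 2488)*(45443 + (549 - 9*(-76))) = -100755*(45443 + (549 + 684))/43 = -100755*(45443 + 1233)/43 = -100755/43*46676 = -4702840380/43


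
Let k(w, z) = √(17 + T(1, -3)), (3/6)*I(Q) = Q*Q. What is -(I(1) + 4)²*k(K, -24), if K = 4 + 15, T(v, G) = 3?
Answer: -72*√5 ≈ -161.00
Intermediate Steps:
K = 19
I(Q) = 2*Q² (I(Q) = 2*(Q*Q) = 2*Q²)
k(w, z) = 2*√5 (k(w, z) = √(17 + 3) = √20 = 2*√5)
-(I(1) + 4)²*k(K, -24) = -(2*1² + 4)²*2*√5 = -(2*1 + 4)²*2*√5 = -(2 + 4)²*2*√5 = -6²*2*√5 = -36*2*√5 = -72*√5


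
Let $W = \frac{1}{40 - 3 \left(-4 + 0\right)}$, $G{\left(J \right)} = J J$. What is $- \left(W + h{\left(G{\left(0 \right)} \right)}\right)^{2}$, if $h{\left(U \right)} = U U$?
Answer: $- \frac{1}{2704} \approx -0.00036982$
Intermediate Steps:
$G{\left(J \right)} = J^{2}$
$h{\left(U \right)} = U^{2}$
$W = \frac{1}{52}$ ($W = \frac{1}{40 - -12} = \frac{1}{40 + 12} = \frac{1}{52} \approx 0.019231$)
$- \left(W + h{\left(G{\left(0 \right)} \right)}\right)^{2} = - \left(\frac{1}{52} + \left(0^{2}\right)^{2}\right)^{2} = - \left(\frac{1}{52} + 0^{2}\right)^{2} = - \left(\frac{1}{52} + 0\right)^{2} = - \frac{1}{2704}$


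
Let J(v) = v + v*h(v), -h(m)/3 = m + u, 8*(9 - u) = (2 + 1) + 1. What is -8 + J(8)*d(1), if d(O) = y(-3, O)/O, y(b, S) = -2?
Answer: 768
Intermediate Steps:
u = 17/2 (u = 9 - ((2 + 1) + 1)/8 = 9 - (3 + 1)/8 = 9 - ⅛*4 = 9 - ½ = 17/2 ≈ 8.5000)
h(m) = -51/2 - 3*m (h(m) = -3*(m + 17/2) = -3*(17/2 + m) = -51/2 - 3*m)
J(v) = v + v*(-51/2 - 3*v)
d(O) = -2/O
-8 + J(8)*d(1) = -8 + (-½*8*(49 + 6*8))*(-2/1) = -8 + (-½*8*(49 + 48))*(-2*1) = -8 - ½*8*97*(-2) = -8 - 388*(-2) = -8 + 776 = 768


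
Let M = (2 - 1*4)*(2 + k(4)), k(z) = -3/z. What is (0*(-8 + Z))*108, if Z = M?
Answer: 0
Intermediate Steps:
M = -5/2 (M = (2 - 1*4)*(2 - 3/4) = (2 - 4)*(2 - 3*¼) = -2*(2 - ¾) = -2*5/4 = -5/2 ≈ -2.5000)
Z = -5/2 ≈ -2.5000
(0*(-8 + Z))*108 = (0*(-8 - 5/2))*108 = (0*(-21/2))*108 = 0*108 = 0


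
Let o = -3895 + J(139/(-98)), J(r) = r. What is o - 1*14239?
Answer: -1777271/98 ≈ -18135.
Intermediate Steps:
o = -381849/98 (o = -3895 + 139/(-98) = -3895 + 139*(-1/98) = -3895 - 139/98 = -381849/98 ≈ -3896.4)
o - 1*14239 = -381849/98 - 1*14239 = -381849/98 - 14239 = -1777271/98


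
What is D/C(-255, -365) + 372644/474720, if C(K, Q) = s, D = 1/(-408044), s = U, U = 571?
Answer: 5426468076571/6912905989080 ≈ 0.78498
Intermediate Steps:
s = 571
D = -1/408044 ≈ -2.4507e-6
C(K, Q) = 571
D/C(-255, -365) + 372644/474720 = -1/408044/571 + 372644/474720 = -1/408044*1/571 + 372644*(1/474720) = -1/232993124 + 93161/118680 = 5426468076571/6912905989080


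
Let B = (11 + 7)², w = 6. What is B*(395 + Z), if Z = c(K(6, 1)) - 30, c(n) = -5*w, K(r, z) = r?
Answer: 108540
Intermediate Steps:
c(n) = -30 (c(n) = -5*6 = -30)
Z = -60 (Z = -30 - 30 = -60)
B = 324 (B = 18² = 324)
B*(395 + Z) = 324*(395 - 60) = 324*335 = 108540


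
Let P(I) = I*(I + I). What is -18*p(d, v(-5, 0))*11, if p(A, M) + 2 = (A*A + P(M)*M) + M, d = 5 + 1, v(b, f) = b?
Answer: 43758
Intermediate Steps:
d = 6
P(I) = 2*I**2 (P(I) = I*(2*I) = 2*I**2)
p(A, M) = -2 + M + A**2 + 2*M**3 (p(A, M) = -2 + ((A*A + (2*M**2)*M) + M) = -2 + ((A**2 + 2*M**3) + M) = -2 + (M + A**2 + 2*M**3) = -2 + M + A**2 + 2*M**3)
-18*p(d, v(-5, 0))*11 = -18*(-2 - 5 + 6**2 + 2*(-5)**3)*11 = -18*(-2 - 5 + 36 + 2*(-125))*11 = -18*(-2 - 5 + 36 - 250)*11 = -18*(-221)*11 = 3978*11 = 43758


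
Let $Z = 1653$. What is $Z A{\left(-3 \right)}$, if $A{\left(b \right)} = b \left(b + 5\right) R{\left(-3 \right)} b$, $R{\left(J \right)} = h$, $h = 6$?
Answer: $178524$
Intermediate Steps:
$R{\left(J \right)} = 6$
$A{\left(b \right)} = 6 b^{2} \left(5 + b\right)$ ($A{\left(b \right)} = b \left(b + 5\right) 6 b = b \left(5 + b\right) 6 b = 6 b \left(5 + b\right) b = 6 b^{2} \left(5 + b\right)$)
$Z A{\left(-3 \right)} = 1653 \cdot 6 \left(-3\right)^{2} \left(5 - 3\right) = 1653 \cdot 6 \cdot 9 \cdot 2 = 1653 \cdot 108 = 178524$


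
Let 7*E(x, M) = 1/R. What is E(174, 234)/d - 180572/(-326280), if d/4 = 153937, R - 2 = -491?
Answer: 15858024161867/28654254967380 ≈ 0.55343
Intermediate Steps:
R = -489 (R = 2 - 491 = -489)
E(x, M) = -1/3423 (E(x, M) = (1/7)/(-489) = (1/7)*(-1/489) = -1/3423)
d = 615748 (d = 4*153937 = 615748)
E(174, 234)/d - 180572/(-326280) = -1/3423/615748 - 180572/(-326280) = -1/3423*1/615748 - 180572*(-1/326280) = -1/2107705404 + 45143/81570 = 15858024161867/28654254967380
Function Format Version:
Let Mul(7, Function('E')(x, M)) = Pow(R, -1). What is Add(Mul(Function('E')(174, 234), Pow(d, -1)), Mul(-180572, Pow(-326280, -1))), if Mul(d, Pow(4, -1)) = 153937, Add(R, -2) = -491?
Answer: Rational(15858024161867, 28654254967380) ≈ 0.55343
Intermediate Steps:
R = -489 (R = Add(2, -491) = -489)
Function('E')(x, M) = Rational(-1, 3423) (Function('E')(x, M) = Mul(Rational(1, 7), Pow(-489, -1)) = Mul(Rational(1, 7), Rational(-1, 489)) = Rational(-1, 3423))
d = 615748 (d = Mul(4, 153937) = 615748)
Add(Mul(Function('E')(174, 234), Pow(d, -1)), Mul(-180572, Pow(-326280, -1))) = Add(Mul(Rational(-1, 3423), Pow(615748, -1)), Mul(-180572, Pow(-326280, -1))) = Add(Mul(Rational(-1, 3423), Rational(1, 615748)), Mul(-180572, Rational(-1, 326280))) = Add(Rational(-1, 2107705404), Rational(45143, 81570)) = Rational(15858024161867, 28654254967380)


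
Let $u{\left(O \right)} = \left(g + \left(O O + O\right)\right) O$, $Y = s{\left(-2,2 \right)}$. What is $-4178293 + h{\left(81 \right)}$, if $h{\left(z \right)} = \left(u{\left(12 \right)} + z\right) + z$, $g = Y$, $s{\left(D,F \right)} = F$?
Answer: $-4176235$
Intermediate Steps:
$Y = 2$
$g = 2$
$u{\left(O \right)} = O \left(2 + O + O^{2}\right)$ ($u{\left(O \right)} = \left(2 + \left(O O + O\right)\right) O = \left(2 + \left(O^{2} + O\right)\right) O = \left(2 + \left(O + O^{2}\right)\right) O = \left(2 + O + O^{2}\right) O = O \left(2 + O + O^{2}\right)$)
$h{\left(z \right)} = 1896 + 2 z$ ($h{\left(z \right)} = \left(12 \left(2 + 12 + 12^{2}\right) + z\right) + z = \left(12 \left(2 + 12 + 144\right) + z\right) + z = \left(12 \cdot 158 + z\right) + z = \left(1896 + z\right) + z = 1896 + 2 z$)
$-4178293 + h{\left(81 \right)} = -4178293 + \left(1896 + 2 \cdot 81\right) = -4178293 + \left(1896 + 162\right) = -4178293 + 2058 = -4176235$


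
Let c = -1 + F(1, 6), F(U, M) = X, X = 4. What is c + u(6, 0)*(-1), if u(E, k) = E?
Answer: -3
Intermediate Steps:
F(U, M) = 4
c = 3 (c = -1 + 4 = 3)
c + u(6, 0)*(-1) = 3 + 6*(-1) = 3 - 6 = -3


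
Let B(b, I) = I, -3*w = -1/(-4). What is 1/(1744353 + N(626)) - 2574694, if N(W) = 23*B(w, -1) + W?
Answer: -4492727743463/1744956 ≈ -2.5747e+6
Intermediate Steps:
w = -1/12 (w = -(-1)/(3*(-4)) = -(-1)*(-1)/(3*4) = -⅓*¼ = -1/12 ≈ -0.083333)
N(W) = -23 + W (N(W) = 23*(-1) + W = -23 + W)
1/(1744353 + N(626)) - 2574694 = 1/(1744353 + (-23 + 626)) - 2574694 = 1/(1744353 + 603) - 2574694 = 1/1744956 - 2574694 = -4492727743463/1744956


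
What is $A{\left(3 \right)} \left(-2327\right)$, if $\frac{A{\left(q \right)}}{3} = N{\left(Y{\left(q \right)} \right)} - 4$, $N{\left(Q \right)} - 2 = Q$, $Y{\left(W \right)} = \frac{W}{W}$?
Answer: $6981$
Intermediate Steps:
$Y{\left(W \right)} = 1$
$N{\left(Q \right)} = 2 + Q$
$A{\left(q \right)} = -3$ ($A{\left(q \right)} = 3 \left(\left(2 + 1\right) - 4\right) = 3 \left(3 - 4\right) = 3 \left(-1\right) = -3$)
$A{\left(3 \right)} \left(-2327\right) = \left(-3\right) \left(-2327\right) = 6981$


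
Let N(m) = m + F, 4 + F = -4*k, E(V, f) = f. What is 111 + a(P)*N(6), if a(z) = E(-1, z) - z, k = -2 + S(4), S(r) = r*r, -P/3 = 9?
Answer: 111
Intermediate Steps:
P = -27 (P = -3*9 = -27)
S(r) = r**2
k = 14 (k = -2 + 4**2 = -2 + 16 = 14)
a(z) = 0 (a(z) = z - z = 0)
F = -60 (F = -4 - 4*14 = -4 - 56 = -60)
N(m) = -60 + m (N(m) = m - 60 = -60 + m)
111 + a(P)*N(6) = 111 + 0*(-60 + 6) = 111 + 0*(-54) = 111 + 0 = 111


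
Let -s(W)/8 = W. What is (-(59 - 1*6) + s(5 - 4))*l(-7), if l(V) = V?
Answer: 427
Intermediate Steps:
s(W) = -8*W
(-(59 - 1*6) + s(5 - 4))*l(-7) = (-(59 - 1*6) - 8*(5 - 4))*(-7) = (-(59 - 6) - 8*1)*(-7) = (-1*53 - 8)*(-7) = (-53 - 8)*(-7) = -61*(-7) = 427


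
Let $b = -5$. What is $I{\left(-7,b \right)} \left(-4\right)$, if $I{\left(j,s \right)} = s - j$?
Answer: $-8$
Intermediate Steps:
$I{\left(-7,b \right)} \left(-4\right) = \left(-5 - -7\right) \left(-4\right) = \left(-5 + 7\right) \left(-4\right) = 2 \left(-4\right) = -8$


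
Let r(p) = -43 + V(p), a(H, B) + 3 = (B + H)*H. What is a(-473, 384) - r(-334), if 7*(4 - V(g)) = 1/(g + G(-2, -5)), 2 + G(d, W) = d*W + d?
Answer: 96737367/2296 ≈ 42133.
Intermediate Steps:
G(d, W) = -2 + d + W*d (G(d, W) = -2 + (d*W + d) = -2 + (W*d + d) = -2 + (d + W*d) = -2 + d + W*d)
a(H, B) = -3 + H*(B + H) (a(H, B) = -3 + (B + H)*H = -3 + H*(B + H))
V(g) = 4 - 1/(7*(6 + g)) (V(g) = 4 - 1/(7*(g + (-2 - 2 - 5*(-2)))) = 4 - 1/(7*(g + (-2 - 2 + 10))) = 4 - 1/(7*(g + 6)) = 4 - 1/(7*(6 + g)))
r(p) = -43 + (167 + 28*p)/(7*(6 + p))
a(-473, 384) - r(-334) = (-3 + (-473)² + 384*(-473)) - (-1639 - 273*(-334))/(7*(6 - 334)) = (-3 + 223729 - 181632) - (-1639 + 91182)/(7*(-328)) = 42094 - (-1)*89543/(7*328) = 42094 - 1*(-89543/2296) = 42094 + 89543/2296 = 96737367/2296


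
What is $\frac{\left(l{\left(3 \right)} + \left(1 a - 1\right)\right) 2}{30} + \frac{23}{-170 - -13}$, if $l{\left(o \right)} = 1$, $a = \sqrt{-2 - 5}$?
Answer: $- \frac{23}{157} + \frac{i \sqrt{7}}{15} \approx -0.1465 + 0.17638 i$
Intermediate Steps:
$a = i \sqrt{7}$ ($a = \sqrt{-7} = i \sqrt{7} \approx 2.6458 i$)
$\frac{\left(l{\left(3 \right)} + \left(1 a - 1\right)\right) 2}{30} + \frac{23}{-170 - -13} = \frac{\left(1 - \left(1 - i \sqrt{7}\right)\right) 2}{30} + \frac{23}{-170 - -13} = \left(1 - \left(1 - i \sqrt{7}\right)\right) 2 \cdot \frac{1}{30} + \frac{23}{-170 + 13} = \left(1 - \left(1 - i \sqrt{7}\right)\right) 2 \cdot \frac{1}{30} + \frac{23}{-157} = i \sqrt{7} \cdot 2 \cdot \frac{1}{30} + 23 \left(- \frac{1}{157}\right) = 2 i \sqrt{7} \cdot \frac{1}{30} - \frac{23}{157} = \frac{i \sqrt{7}}{15} - \frac{23}{157} = - \frac{23}{157} + \frac{i \sqrt{7}}{15}$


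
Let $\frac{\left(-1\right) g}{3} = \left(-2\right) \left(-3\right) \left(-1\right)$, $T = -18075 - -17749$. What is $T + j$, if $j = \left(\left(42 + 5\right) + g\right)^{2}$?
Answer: $3899$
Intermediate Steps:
$T = -326$ ($T = -18075 + 17749 = -326$)
$g = 18$ ($g = - 3 \left(-2\right) \left(-3\right) \left(-1\right) = - 3 \cdot 6 \left(-1\right) = \left(-3\right) \left(-6\right) = 18$)
$j = 4225$ ($j = \left(\left(42 + 5\right) + 18\right)^{2} = \left(47 + 18\right)^{2} = 65^{2} = 4225$)
$T + j = -326 + 4225 = 3899$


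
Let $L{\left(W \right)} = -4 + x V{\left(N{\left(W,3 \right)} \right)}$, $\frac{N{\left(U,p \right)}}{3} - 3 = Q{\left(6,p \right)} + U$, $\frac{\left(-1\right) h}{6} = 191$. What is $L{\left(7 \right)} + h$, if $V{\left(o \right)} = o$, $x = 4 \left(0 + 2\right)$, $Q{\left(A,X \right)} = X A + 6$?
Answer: $-334$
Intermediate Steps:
$h = -1146$ ($h = \left(-6\right) 191 = -1146$)
$Q{\left(A,X \right)} = 6 + A X$ ($Q{\left(A,X \right)} = A X + 6 = 6 + A X$)
$x = 8$ ($x = 4 \cdot 2 = 8$)
$N{\left(U,p \right)} = 27 + 3 U + 18 p$ ($N{\left(U,p \right)} = 9 + 3 \left(\left(6 + 6 p\right) + U\right) = 9 + 3 \left(6 + U + 6 p\right) = 9 + \left(18 + 3 U + 18 p\right) = 27 + 3 U + 18 p$)
$L{\left(W \right)} = 644 + 24 W$ ($L{\left(W \right)} = -4 + 8 \left(27 + 3 W + 18 \cdot 3\right) = -4 + 8 \left(27 + 3 W + 54\right) = -4 + 8 \left(81 + 3 W\right) = -4 + \left(648 + 24 W\right) = 644 + 24 W$)
$L{\left(7 \right)} + h = \left(644 + 24 \cdot 7\right) - 1146 = \left(644 + 168\right) - 1146 = 812 - 1146 = -334$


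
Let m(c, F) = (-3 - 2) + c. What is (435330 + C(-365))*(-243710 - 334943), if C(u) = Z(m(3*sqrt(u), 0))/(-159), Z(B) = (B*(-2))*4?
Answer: -40052873521790/159 - 4629224*I*sqrt(365)/53 ≈ -2.519e+11 - 1.6687e+6*I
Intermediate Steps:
m(c, F) = -5 + c
Z(B) = -8*B (Z(B) = -2*B*4 = -8*B)
C(u) = -40/159 + 8*sqrt(u)/53 (C(u) = -8*(-5 + 3*sqrt(u))/(-159) = (40 - 24*sqrt(u))*(-1/159) = -40/159 + 8*sqrt(u)/53)
(435330 + C(-365))*(-243710 - 334943) = (435330 + (-40/159 + 8*sqrt(-365)/53))*(-243710 - 334943) = (435330 + (-40/159 + 8*(I*sqrt(365))/53))*(-578653) = (435330 + (-40/159 + 8*I*sqrt(365)/53))*(-578653) = (69217430/159 + 8*I*sqrt(365)/53)*(-578653) = -40052873521790/159 - 4629224*I*sqrt(365)/53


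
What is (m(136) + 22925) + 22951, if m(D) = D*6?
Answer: 46692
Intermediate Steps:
m(D) = 6*D
(m(136) + 22925) + 22951 = (6*136 + 22925) + 22951 = (816 + 22925) + 22951 = 23741 + 22951 = 46692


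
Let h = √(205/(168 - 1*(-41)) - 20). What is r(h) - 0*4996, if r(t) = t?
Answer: 5*I*√33231/209 ≈ 4.3611*I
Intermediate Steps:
h = 5*I*√33231/209 (h = √(205/(168 + 41) - 20) = √(205/209 - 20) = √(-3975/209) = 5*I*√33231/209 ≈ 4.3611*I)
r(h) - 0*4996 = 5*I*√33231/209 - 0*4996 = 5*I*√33231/209 - 1*0 = 5*I*√33231/209 + 0 = 5*I*√33231/209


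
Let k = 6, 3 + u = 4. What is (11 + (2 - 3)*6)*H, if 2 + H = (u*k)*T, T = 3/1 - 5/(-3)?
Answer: 130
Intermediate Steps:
u = 1 (u = -3 + 4 = 1)
T = 14/3 (T = 3*1 - 5*(-1/3) = 3 + 5/3 = 14/3 ≈ 4.6667)
H = 26 (H = -2 + (1*6)*(14/3) = -2 + 6*(14/3) = -2 + 28 = 26)
(11 + (2 - 3)*6)*H = (11 + (2 - 3)*6)*26 = (11 - 1*6)*26 = (11 - 6)*26 = 5*26 = 130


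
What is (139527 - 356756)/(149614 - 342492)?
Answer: 217229/192878 ≈ 1.1263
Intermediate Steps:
(139527 - 356756)/(149614 - 342492) = -217229/(-192878) = -217229*(-1/192878) = 217229/192878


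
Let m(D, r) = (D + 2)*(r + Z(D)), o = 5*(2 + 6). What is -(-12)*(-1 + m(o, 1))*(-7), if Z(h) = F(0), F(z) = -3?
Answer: 7140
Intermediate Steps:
Z(h) = -3
o = 40 (o = 5*8 = 40)
m(D, r) = (-3 + r)*(2 + D) (m(D, r) = (D + 2)*(r - 3) = (2 + D)*(-3 + r) = (-3 + r)*(2 + D))
-(-12)*(-1 + m(o, 1))*(-7) = -(-12)*(-1 + (-6 - 3*40 + 2*1 + 40*1))*(-7) = -(-12)*(-1 + (-6 - 120 + 2 + 40))*(-7) = -(-12)*(-1 - 84)*(-7) = -(-12)*(-85)*(-7) = -3*340*(-7) = -1020*(-7) = 7140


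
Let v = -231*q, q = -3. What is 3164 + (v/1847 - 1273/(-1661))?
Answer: 9710233492/3067867 ≈ 3165.1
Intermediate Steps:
v = 693 (v = -231*(-3) = 693)
3164 + (v/1847 - 1273/(-1661)) = 3164 + (693/1847 - 1273/(-1661)) = 3164 + (693*(1/1847) - 1273*(-1/1661)) = 3164 + (693/1847 + 1273/1661) = 3164 + 3502304/3067867 = 9710233492/3067867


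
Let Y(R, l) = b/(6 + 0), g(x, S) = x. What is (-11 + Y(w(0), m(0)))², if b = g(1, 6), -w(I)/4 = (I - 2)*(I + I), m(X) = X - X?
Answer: 4225/36 ≈ 117.36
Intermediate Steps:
m(X) = 0
w(I) = -8*I*(-2 + I) (w(I) = -4*(I - 2)*(I + I) = -4*(-2 + I)*2*I = -8*I*(-2 + I))
b = 1
Y(R, l) = ⅙ (Y(R, l) = 1/(6 + 0) = 1/6 = 1*(⅙) = ⅙)
(-11 + Y(w(0), m(0)))² = (-11 + ⅙)² = (-65/6)² = 4225/36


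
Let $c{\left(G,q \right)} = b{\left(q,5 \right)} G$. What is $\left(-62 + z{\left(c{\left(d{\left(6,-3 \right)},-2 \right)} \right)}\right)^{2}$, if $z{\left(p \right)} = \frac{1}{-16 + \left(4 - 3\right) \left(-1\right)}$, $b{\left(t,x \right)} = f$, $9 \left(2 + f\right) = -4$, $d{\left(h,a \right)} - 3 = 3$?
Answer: $\frac{1113025}{289} \approx 3851.3$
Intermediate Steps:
$d{\left(h,a \right)} = 6$ ($d{\left(h,a \right)} = 3 + 3 = 6$)
$f = - \frac{22}{9}$ ($f = -2 + \frac{1}{9} \left(-4\right) = -2 - \frac{4}{9} = - \frac{22}{9} \approx -2.4444$)
$b{\left(t,x \right)} = - \frac{22}{9}$
$c{\left(G,q \right)} = - \frac{22 G}{9}$
$z{\left(p \right)} = - \frac{1}{17}$ ($z{\left(p \right)} = \frac{1}{-16 + 1 \left(-1\right)} = \frac{1}{-16 - 1} = \frac{1}{-17} = - \frac{1}{17}$)
$\left(-62 + z{\left(c{\left(d{\left(6,-3 \right)},-2 \right)} \right)}\right)^{2} = \left(-62 - \frac{1}{17}\right)^{2} = \left(- \frac{1055}{17}\right)^{2} = \frac{1113025}{289}$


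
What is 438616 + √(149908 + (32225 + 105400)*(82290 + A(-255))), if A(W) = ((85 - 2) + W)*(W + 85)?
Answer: 438616 + √15349466158 ≈ 5.6251e+5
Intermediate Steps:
A(W) = (83 + W)*(85 + W)
438616 + √(149908 + (32225 + 105400)*(82290 + A(-255))) = 438616 + √(149908 + (32225 + 105400)*(82290 + (7055 + (-255)² + 168*(-255)))) = 438616 + √(149908 + 137625*(82290 + (7055 + 65025 - 42840))) = 438616 + √(149908 + 137625*(82290 + 29240)) = 438616 + √(149908 + 137625*111530) = 438616 + √(149908 + 15349316250) = 438616 + √15349466158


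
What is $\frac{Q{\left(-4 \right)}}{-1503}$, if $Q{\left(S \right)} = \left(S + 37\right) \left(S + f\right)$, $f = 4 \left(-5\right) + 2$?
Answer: $\frac{242}{501} \approx 0.48303$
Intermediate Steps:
$f = -18$ ($f = -20 + 2 = -18$)
$Q{\left(S \right)} = \left(-18 + S\right) \left(37 + S\right)$ ($Q{\left(S \right)} = \left(S + 37\right) \left(S - 18\right) = \left(37 + S\right) \left(-18 + S\right) = \left(-18 + S\right) \left(37 + S\right)$)
$\frac{Q{\left(-4 \right)}}{-1503} = \frac{-666 + \left(-4\right)^{2} + 19 \left(-4\right)}{-1503} = \left(-666 + 16 - 76\right) \left(- \frac{1}{1503}\right) = \left(-726\right) \left(- \frac{1}{1503}\right) = \frac{242}{501}$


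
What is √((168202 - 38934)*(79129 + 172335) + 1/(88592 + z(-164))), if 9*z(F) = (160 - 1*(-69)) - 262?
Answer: √2295949972382710996495/265765 ≈ 1.8030e+5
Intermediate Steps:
z(F) = -11/3 (z(F) = ((160 - 1*(-69)) - 262)/9 = ((160 + 69) - 262)/9 = (229 - 262)/9 = (⅑)*(-33) = -11/3)
√((168202 - 38934)*(79129 + 172335) + 1/(88592 + z(-164))) = √((168202 - 38934)*(79129 + 172335) + 1/(88592 - 11/3)) = √(129268*251464 + 1/(265765/3)) = √(32506248352 + 3/265765) = √(8639023093269283/265765) = √2295949972382710996495/265765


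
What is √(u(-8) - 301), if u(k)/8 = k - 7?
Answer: I*√421 ≈ 20.518*I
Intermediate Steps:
u(k) = -56 + 8*k (u(k) = 8*(k - 7) = 8*(-7 + k) = -56 + 8*k)
√(u(-8) - 301) = √((-56 + 8*(-8)) - 301) = √((-56 - 64) - 301) = √(-120 - 301) = √(-421) = I*√421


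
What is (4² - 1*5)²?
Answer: 121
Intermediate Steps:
(4² - 1*5)² = (16 - 5)² = 11² = 121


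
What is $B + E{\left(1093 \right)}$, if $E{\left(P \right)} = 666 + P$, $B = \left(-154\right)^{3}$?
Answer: $-3650505$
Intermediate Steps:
$B = -3652264$
$B + E{\left(1093 \right)} = -3652264 + \left(666 + 1093\right) = -3652264 + 1759 = -3650505$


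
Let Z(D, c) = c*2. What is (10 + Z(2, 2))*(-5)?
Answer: -70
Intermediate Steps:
Z(D, c) = 2*c
(10 + Z(2, 2))*(-5) = (10 + 2*2)*(-5) = (10 + 4)*(-5) = 14*(-5) = -70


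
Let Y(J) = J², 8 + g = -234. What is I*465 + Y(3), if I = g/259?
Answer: -110199/259 ≈ -425.48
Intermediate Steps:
g = -242 (g = -8 - 234 = -242)
I = -242/259 ≈ -0.93436
I*465 + Y(3) = -242/259*465 + 3² = -112530/259 + 9 = -110199/259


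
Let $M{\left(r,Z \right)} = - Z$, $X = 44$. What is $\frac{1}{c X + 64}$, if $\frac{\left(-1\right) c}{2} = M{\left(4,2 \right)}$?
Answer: $\frac{1}{240} \approx 0.0041667$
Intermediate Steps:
$c = 4$ ($c = - 2 \left(\left(-1\right) 2\right) = \left(-2\right) \left(-2\right) = 4$)
$\frac{1}{c X + 64} = \frac{1}{4 \cdot 44 + 64} = \frac{1}{176 + 64} = \frac{1}{240}$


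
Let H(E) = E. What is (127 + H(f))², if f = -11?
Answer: 13456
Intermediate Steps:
(127 + H(f))² = (127 - 11)² = 116² = 13456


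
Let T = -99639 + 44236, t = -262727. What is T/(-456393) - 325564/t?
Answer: 163140994633/119906763711 ≈ 1.3606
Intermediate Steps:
T = -55403
T/(-456393) - 325564/t = -55403/(-456393) - 325564/(-262727) = -55403*(-1/456393) - 325564*(-1/262727) = 55403/456393 + 325564/262727 = 163140994633/119906763711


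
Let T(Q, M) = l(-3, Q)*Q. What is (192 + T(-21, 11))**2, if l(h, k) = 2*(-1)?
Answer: 54756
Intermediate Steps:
l(h, k) = -2
T(Q, M) = -2*Q
(192 + T(-21, 11))**2 = (192 - 2*(-21))**2 = (192 + 42)**2 = 234**2 = 54756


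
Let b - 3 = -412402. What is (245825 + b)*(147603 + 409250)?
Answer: -92757231622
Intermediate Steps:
b = -412399 (b = 3 - 412402 = -412399)
(245825 + b)*(147603 + 409250) = (245825 - 412399)*(147603 + 409250) = -166574*556853 = -92757231622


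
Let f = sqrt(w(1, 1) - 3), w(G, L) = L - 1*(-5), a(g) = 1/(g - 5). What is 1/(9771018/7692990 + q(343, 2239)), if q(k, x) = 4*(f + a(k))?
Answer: -20063764948109415/725523540403229077 + 187811091032932900*sqrt(3)/2176570621209687231 ≈ 0.12180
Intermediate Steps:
a(g) = 1/(-5 + g)
w(G, L) = 5 + L (w(G, L) = L + 5 = 5 + L)
f = sqrt(3) (f = sqrt((5 + 1) - 3) = sqrt(6 - 3) = sqrt(3) ≈ 1.7320)
q(k, x) = 4*sqrt(3) + 4/(-5 + k) (q(k, x) = 4*(sqrt(3) + 1/(-5 + k)) = 4*sqrt(3) + 4/(-5 + k))
1/(9771018/7692990 + q(343, 2239)) = 1/(9771018/7692990 + 4*(1 + sqrt(3)*(-5 + 343))/(-5 + 343)) = 1/(9771018*(1/7692990) + 4*(1 + sqrt(3)*338)/338) = 1/(1628503/1282165 + 4*(1/338)*(1 + 338*sqrt(3))) = 1/(1628503/1282165 + (2/169 + 4*sqrt(3))) = 1/(277781337/216685885 + 4*sqrt(3))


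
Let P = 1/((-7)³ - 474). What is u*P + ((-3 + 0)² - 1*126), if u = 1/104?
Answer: -9941257/84968 ≈ -117.00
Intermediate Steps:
u = 1/104 ≈ 0.0096154
P = -1/817 (P = 1/(-343 - 474) = 1/(-817) = -1/817 ≈ -0.0012240)
u*P + ((-3 + 0)² - 1*126) = (1/104)*(-1/817) + ((-3 + 0)² - 1*126) = -1/84968 + ((-3)² - 126) = -1/84968 + (9 - 126) = -1/84968 - 117 = -9941257/84968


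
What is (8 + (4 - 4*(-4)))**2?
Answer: 784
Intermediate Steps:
(8 + (4 - 4*(-4)))**2 = (8 + (4 + 16))**2 = (8 + 20)**2 = 28**2 = 784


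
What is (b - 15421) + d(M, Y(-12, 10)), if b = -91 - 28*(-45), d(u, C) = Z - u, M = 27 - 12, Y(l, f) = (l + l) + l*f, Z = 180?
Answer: -14087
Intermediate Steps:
Y(l, f) = 2*l + f*l
M = 15
d(u, C) = 180 - u
b = 1169 (b = -91 + 1260 = 1169)
(b - 15421) + d(M, Y(-12, 10)) = (1169 - 15421) + (180 - 1*15) = -14252 + (180 - 15) = -14252 + 165 = -14087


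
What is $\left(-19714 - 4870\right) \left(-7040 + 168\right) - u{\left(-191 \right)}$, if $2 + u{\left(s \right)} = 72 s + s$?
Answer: $168955193$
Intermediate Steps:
$u{\left(s \right)} = -2 + 73 s$ ($u{\left(s \right)} = -2 + \left(72 s + s\right) = -2 + 73 s$)
$\left(-19714 - 4870\right) \left(-7040 + 168\right) - u{\left(-191 \right)} = \left(-19714 - 4870\right) \left(-7040 + 168\right) - \left(-2 + 73 \left(-191\right)\right) = \left(-24584\right) \left(-6872\right) - \left(-2 - 13943\right) = 168941248 - -13945 = 168941248 + 13945 = 168955193$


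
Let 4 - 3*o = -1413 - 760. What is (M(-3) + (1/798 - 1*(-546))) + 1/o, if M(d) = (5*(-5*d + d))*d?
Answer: 90833801/248178 ≈ 366.00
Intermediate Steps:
o = 2177/3 (o = 4/3 - (-1413 - 760)/3 = 4/3 - ⅓*(-2173) = 4/3 + 2173/3 = 2177/3 ≈ 725.67)
M(d) = -20*d² (M(d) = (5*(-4*d))*d = (-20*d)*d = -20*d²)
(M(-3) + (1/798 - 1*(-546))) + 1/o = (-20*(-3)² + (1/798 - 1*(-546))) + 1/(2177/3) = (-20*9 + (1/798 + 546)) + 3/2177 = (-180 + 435709/798) + 3/2177 = 292069/798 + 3/2177 = 90833801/248178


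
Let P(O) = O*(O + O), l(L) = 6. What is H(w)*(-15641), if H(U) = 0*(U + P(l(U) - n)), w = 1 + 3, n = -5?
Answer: 0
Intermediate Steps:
P(O) = 2*O**2 (P(O) = O*(2*O) = 2*O**2)
w = 4
H(U) = 0 (H(U) = 0*(U + 2*(6 - 1*(-5))**2) = 0*(U + 2*(6 + 5)**2) = 0*(U + 2*11**2) = 0*(U + 2*121) = 0*(U + 242) = 0*(242 + U) = 0)
H(w)*(-15641) = 0*(-15641) = 0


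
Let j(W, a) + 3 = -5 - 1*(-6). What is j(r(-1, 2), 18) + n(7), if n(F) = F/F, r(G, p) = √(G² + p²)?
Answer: -1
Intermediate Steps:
j(W, a) = -2 (j(W, a) = -3 + (-5 - 1*(-6)) = -3 + (-5 + 6) = -3 + 1 = -2)
n(F) = 1
j(r(-1, 2), 18) + n(7) = -2 + 1 = -1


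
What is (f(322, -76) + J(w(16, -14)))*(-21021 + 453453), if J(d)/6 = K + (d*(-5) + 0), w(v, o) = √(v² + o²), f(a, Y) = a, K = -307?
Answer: -657296640 - 25945920*√113 ≈ -9.3311e+8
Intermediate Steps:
w(v, o) = √(o² + v²)
J(d) = -1842 - 30*d (J(d) = 6*(-307 + (d*(-5) + 0)) = 6*(-307 + (-5*d + 0)) = 6*(-307 - 5*d) = -1842 - 30*d)
(f(322, -76) + J(w(16, -14)))*(-21021 + 453453) = (322 + (-1842 - 30*√((-14)² + 16²)))*(-21021 + 453453) = (322 + (-1842 - 30*√(196 + 256)))*432432 = (322 + (-1842 - 60*√113))*432432 = (-1520 - 60*√113)*432432 = -657296640 - 25945920*√113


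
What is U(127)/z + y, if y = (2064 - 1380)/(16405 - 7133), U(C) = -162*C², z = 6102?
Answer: -5902197/13786 ≈ -428.13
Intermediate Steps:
y = 9/122 (y = 684/9272 = 684*(1/9272) = 9/122 ≈ 0.073771)
U(127)/z + y = -162*127²/6102 + 9/122 = -162*16129*(1/6102) + 9/122 = -2612898*1/6102 + 9/122 = -48387/113 + 9/122 = -5902197/13786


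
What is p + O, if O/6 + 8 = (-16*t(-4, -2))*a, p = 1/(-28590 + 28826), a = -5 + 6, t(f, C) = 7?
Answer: -169919/236 ≈ -720.00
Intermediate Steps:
a = 1
p = 1/236 ≈ 0.0042373
O = -720 (O = -48 + 6*(-16*7*1) = -48 + 6*(-112*1) = -48 + 6*(-112) = -48 - 672 = -720)
p + O = 1/236 - 720 = -169919/236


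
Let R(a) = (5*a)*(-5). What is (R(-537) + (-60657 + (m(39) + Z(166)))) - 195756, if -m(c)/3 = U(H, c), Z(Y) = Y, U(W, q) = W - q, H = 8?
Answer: -242729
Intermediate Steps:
m(c) = -24 + 3*c (m(c) = -3*(8 - c) = -24 + 3*c)
R(a) = -25*a
(R(-537) + (-60657 + (m(39) + Z(166)))) - 195756 = (-25*(-537) + (-60657 + ((-24 + 3*39) + 166))) - 195756 = (13425 + (-60657 + ((-24 + 117) + 166))) - 195756 = (13425 + (-60657 + (93 + 166))) - 195756 = (13425 + (-60657 + 259)) - 195756 = (13425 - 60398) - 195756 = -46973 - 195756 = -242729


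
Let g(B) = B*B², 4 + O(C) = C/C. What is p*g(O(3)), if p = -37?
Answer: 999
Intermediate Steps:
O(C) = -3 (O(C) = -4 + C/C = -4 + 1 = -3)
g(B) = B³
p*g(O(3)) = -37*(-3)³ = -37*(-27) = 999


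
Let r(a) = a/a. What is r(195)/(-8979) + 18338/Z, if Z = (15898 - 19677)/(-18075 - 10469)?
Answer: 4699966606909/33931641 ≈ 1.3851e+5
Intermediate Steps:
r(a) = 1
Z = 3779/28544 (Z = -3779/(-28544) = -3779*(-1/28544) = 3779/28544 ≈ 0.13239)
r(195)/(-8979) + 18338/Z = 1/(-8979) + 18338/(3779/28544) = 1*(-1/8979) + 18338*(28544/3779) = -1/8979 + 523439872/3779 = 4699966606909/33931641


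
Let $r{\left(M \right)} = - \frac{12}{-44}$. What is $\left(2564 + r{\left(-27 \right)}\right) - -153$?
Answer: $\frac{29890}{11} \approx 2717.3$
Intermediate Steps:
$r{\left(M \right)} = \frac{3}{11}$ ($r{\left(M \right)} = \left(-12\right) \left(- \frac{1}{44}\right) = \frac{3}{11}$)
$\left(2564 + r{\left(-27 \right)}\right) - -153 = \left(2564 + \frac{3}{11}\right) - -153 = \frac{28207}{11} + 153 = \frac{29890}{11}$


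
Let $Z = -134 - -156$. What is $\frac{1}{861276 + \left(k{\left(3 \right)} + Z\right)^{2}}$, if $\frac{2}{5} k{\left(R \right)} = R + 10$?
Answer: $\frac{4}{3456985} \approx 1.1571 \cdot 10^{-6}$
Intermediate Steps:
$Z = 22$ ($Z = -134 + 156 = 22$)
$k{\left(R \right)} = 25 + \frac{5 R}{2}$ ($k{\left(R \right)} = \frac{5 \left(R + 10\right)}{2} = \frac{5 \left(10 + R\right)}{2} = 25 + \frac{5 R}{2}$)
$\frac{1}{861276 + \left(k{\left(3 \right)} + Z\right)^{2}} = \frac{1}{861276 + \left(\left(25 + \frac{5}{2} \cdot 3\right) + 22\right)^{2}} = \frac{1}{861276 + \left(\left(25 + \frac{15}{2}\right) + 22\right)^{2}} = \frac{1}{861276 + \left(\frac{65}{2} + 22\right)^{2}} = \frac{1}{861276 + \left(\frac{109}{2}\right)^{2}} = \frac{1}{861276 + \frac{11881}{4}} = \frac{1}{\frac{3456985}{4}} = \frac{4}{3456985}$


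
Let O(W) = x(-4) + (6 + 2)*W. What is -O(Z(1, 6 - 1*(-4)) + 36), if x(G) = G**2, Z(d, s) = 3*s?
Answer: -544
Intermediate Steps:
O(W) = 16 + 8*W (O(W) = (-4)**2 + (6 + 2)*W = 16 + 8*W)
-O(Z(1, 6 - 1*(-4)) + 36) = -(16 + 8*(3*(6 - 1*(-4)) + 36)) = -(16 + 8*(3*(6 + 4) + 36)) = -(16 + 8*(3*10 + 36)) = -(16 + 8*(30 + 36)) = -(16 + 8*66) = -(16 + 528) = -1*544 = -544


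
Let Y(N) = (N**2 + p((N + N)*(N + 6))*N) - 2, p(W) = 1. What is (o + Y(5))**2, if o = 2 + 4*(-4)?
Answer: 196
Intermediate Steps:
o = -14 (o = 2 - 16 = -14)
Y(N) = -2 + N + N**2 (Y(N) = (N**2 + 1*N) - 2 = (N**2 + N) - 2 = (N + N**2) - 2 = -2 + N + N**2)
(o + Y(5))**2 = (-14 + (-2 + 5 + 5**2))**2 = (-14 + (-2 + 5 + 25))**2 = (-14 + 28)**2 = 14**2 = 196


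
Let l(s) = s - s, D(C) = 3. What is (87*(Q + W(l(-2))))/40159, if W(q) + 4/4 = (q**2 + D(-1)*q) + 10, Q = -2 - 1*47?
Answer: -3480/40159 ≈ -0.086655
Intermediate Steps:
l(s) = 0
Q = -49 (Q = -2 - 47 = -49)
W(q) = 9 + q**2 + 3*q (W(q) = -1 + ((q**2 + 3*q) + 10) = -1 + (10 + q**2 + 3*q) = 9 + q**2 + 3*q)
(87*(Q + W(l(-2))))/40159 = (87*(-49 + (9 + 0**2 + 3*0)))/40159 = (87*(-49 + (9 + 0 + 0)))*(1/40159) = (87*(-49 + 9))*(1/40159) = (87*(-40))*(1/40159) = -3480*1/40159 = -3480/40159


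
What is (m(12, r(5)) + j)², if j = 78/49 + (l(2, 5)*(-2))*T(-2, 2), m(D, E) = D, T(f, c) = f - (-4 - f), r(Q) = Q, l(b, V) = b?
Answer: 443556/2401 ≈ 184.74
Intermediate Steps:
T(f, c) = 4 + 2*f (T(f, c) = f + (4 + f) = 4 + 2*f)
j = 78/49 (j = 78/49 + (2*(-2))*(4 + 2*(-2)) = 78*(1/49) - 4*(4 - 4) = 78/49 - 4*0 = 78/49 + 0 = 78/49 ≈ 1.5918)
(m(12, r(5)) + j)² = (12 + 78/49)² = (666/49)² = 443556/2401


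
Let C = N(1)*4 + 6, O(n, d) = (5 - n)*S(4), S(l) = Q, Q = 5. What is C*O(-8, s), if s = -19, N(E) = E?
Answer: 650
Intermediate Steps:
S(l) = 5
O(n, d) = 25 - 5*n (O(n, d) = (5 - n)*5 = 25 - 5*n)
C = 10 (C = 1*4 + 6 = 4 + 6 = 10)
C*O(-8, s) = 10*(25 - 5*(-8)) = 10*(25 + 40) = 10*65 = 650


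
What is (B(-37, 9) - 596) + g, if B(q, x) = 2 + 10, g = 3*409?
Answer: 643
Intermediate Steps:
g = 1227
B(q, x) = 12
(B(-37, 9) - 596) + g = (12 - 596) + 1227 = -584 + 1227 = 643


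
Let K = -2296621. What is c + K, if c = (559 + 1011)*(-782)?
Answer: -3524361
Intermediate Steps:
c = -1227740 (c = 1570*(-782) = -1227740)
c + K = -1227740 - 2296621 = -3524361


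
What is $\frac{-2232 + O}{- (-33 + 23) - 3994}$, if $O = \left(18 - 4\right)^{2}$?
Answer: $\frac{509}{996} \approx 0.51104$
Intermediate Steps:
$O = 196$ ($O = 14^{2} = 196$)
$\frac{-2232 + O}{- (-33 + 23) - 3994} = \frac{-2232 + 196}{- (-33 + 23) - 3994} = - \frac{2036}{\left(-1\right) \left(-10\right) - 3994} = - \frac{2036}{10 - 3994} = - \frac{2036}{-3984} = \left(-2036\right) \left(- \frac{1}{3984}\right) = \frac{509}{996}$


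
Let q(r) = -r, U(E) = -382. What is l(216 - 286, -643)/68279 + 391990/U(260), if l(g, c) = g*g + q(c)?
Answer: -13381283892/13041289 ≈ -1026.1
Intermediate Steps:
l(g, c) = g**2 - c (l(g, c) = g*g - c = g**2 - c)
l(216 - 286, -643)/68279 + 391990/U(260) = ((216 - 286)**2 - 1*(-643))/68279 + 391990/(-382) = ((-70)**2 + 643)*(1/68279) + 391990*(-1/382) = (4900 + 643)*(1/68279) - 195995/191 = 5543*(1/68279) - 195995/191 = 5543/68279 - 195995/191 = -13381283892/13041289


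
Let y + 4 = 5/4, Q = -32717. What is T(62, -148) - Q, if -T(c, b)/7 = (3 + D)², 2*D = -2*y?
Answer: 519769/16 ≈ 32486.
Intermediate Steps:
y = -11/4 (y = -4 + 5/4 = -11/4 ≈ -2.7500)
D = 11/4 (D = (-2*(-11/4))/2 = (½)*(11/2) = 11/4 ≈ 2.7500)
T(c, b) = -3703/16 (T(c, b) = -7*(3 + 11/4)² = -7*(23/4)² = -7*529/16 = -3703/16)
T(62, -148) - Q = -3703/16 - 1*(-32717) = -3703/16 + 32717 = 519769/16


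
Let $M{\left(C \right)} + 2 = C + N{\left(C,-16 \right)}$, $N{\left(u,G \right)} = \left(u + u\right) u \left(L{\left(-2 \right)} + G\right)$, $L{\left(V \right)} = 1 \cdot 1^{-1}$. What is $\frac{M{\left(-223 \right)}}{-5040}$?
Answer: $\frac{99473}{336} \approx 296.05$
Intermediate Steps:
$L{\left(V \right)} = 1$ ($L{\left(V \right)} = 1 \cdot 1 = 1$)
$N{\left(u,G \right)} = 2 u^{2} \left(1 + G\right)$ ($N{\left(u,G \right)} = \left(u + u\right) u \left(1 + G\right) = 2 u u \left(1 + G\right) = 2 u^{2} \left(1 + G\right)$)
$M{\left(C \right)} = -2 + C - 30 C^{2}$ ($M{\left(C \right)} = -2 + \left(C + 2 C^{2} \left(1 - 16\right)\right) = -2 + \left(C + 2 C^{2} \left(-15\right)\right) = -2 - \left(- C + 30 C^{2}\right) = -2 + C - 30 C^{2}$)
$\frac{M{\left(-223 \right)}}{-5040} = \frac{-2 - 223 - 30 \left(-223\right)^{2}}{-5040} = \left(-2 - 223 - 1491870\right) \left(- \frac{1}{5040}\right) = \left(-1492095\right) \left(- \frac{1}{5040}\right) = \frac{99473}{336}$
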